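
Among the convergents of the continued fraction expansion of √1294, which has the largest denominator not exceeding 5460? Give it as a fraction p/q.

√1294 = [35; 1, 34, 1, 70, …] (period length 4).
Convergents:
  p_0/q_0 = 35/1
  p_1/q_1 = 36/1
  p_2/q_2 = 1259/35
  p_3/q_3 = 1295/36
  p_4/q_4 = 91909/2555
  p_5/q_5 = 93204/2591
  p_6/q_6 = 3260845/90649
q_5 = 2591 ≤ 5460 < 90649 = q_6, so the answer is 93204/2591.

93204/2591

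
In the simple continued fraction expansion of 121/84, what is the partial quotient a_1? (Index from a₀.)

121 = 1·84 + 37   →  a_0 = 1
84 = 2·37 + 10   →  a_1 = 2

2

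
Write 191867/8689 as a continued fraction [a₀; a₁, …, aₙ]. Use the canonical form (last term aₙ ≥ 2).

[22; 12, 3, 1, 11, 15]

191867 = 22·8689 + 709
8689 = 12·709 + 181
709 = 3·181 + 166
181 = 1·166 + 15
166 = 11·15 + 1
15 = 15·1 + 0  (stop)
So 191867/8689 = [22; 12, 3, 1, 11, 15].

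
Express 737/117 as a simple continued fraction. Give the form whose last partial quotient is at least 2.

[6; 3, 2, 1, 11]

737 = 6*117 + 35
117 = 3*35 + 12
35 = 2*12 + 11
12 = 1*11 + 1
11 = 11*1 + 0  (stop)
So 737/117 = [6; 3, 2, 1, 11].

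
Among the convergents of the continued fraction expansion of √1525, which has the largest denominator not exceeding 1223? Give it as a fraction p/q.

29718/761

√1525 = [39; 19, 1, 1, 19, 78, …] (period length 5).
Convergents:
  p_0/q_0 = 39/1
  p_1/q_1 = 742/19
  p_2/q_2 = 781/20
  p_3/q_3 = 1523/39
  p_4/q_4 = 29718/761
  p_5/q_5 = 2319527/59397
q_4 = 761 ≤ 1223 < 59397 = q_5, so the answer is 29718/761.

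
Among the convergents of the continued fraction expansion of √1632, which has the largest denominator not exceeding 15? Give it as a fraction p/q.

202/5

√1632 = [40; 2, 1, 1, 19, 1, 1, 2, 80, …] (period length 8).
Convergents:
  p_0/q_0 = 40/1
  p_1/q_1 = 81/2
  p_2/q_2 = 121/3
  p_3/q_3 = 202/5
  p_4/q_4 = 3959/98
q_3 = 5 ≤ 15 < 98 = q_4, so the answer is 202/5.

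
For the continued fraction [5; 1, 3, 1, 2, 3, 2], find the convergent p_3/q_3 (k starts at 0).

29/5

Using pₖ = aₖpₖ₋₁ + pₖ₋₂, qₖ = aₖqₖ₋₁ + qₖ₋₂ (with p₋₁=1, p₋₂=0, q₋₁=0, q₋₂=1):
  k=0: a=5, p=5, q=1
  k=1: a=1, p=6, q=1
  k=2: a=3, p=23, q=4
  k=3: a=1, p=29, q=5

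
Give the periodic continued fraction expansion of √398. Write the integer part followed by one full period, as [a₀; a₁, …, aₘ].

a₀ = ⌊√398⌋ = 19.
With m₀=0, d₀=1 and mₖ₊₁ = dₖaₖ − mₖ, dₖ₊₁ = (n − mₖ₊₁²)/dₖ, aₖ₊₁ = ⌊(a₀+mₖ₊₁)/dₖ₊₁⌋:
  k=1: m=19, d=37, a=1
  k=2: m=18, d=2, a=18
  k=3: m=18, d=37, a=1
  k=4: m=19, d=1, a=38
d=1 and a=2a₀=38 at k=4, so the next step gives (m, d) = (19, 37) again — its k=1 value — and the period has length 4.

[19; 1, 18, 1, 38]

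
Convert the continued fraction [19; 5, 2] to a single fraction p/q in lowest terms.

211/11

Fold from the inside: start with 2/1.
  5 + 1/2 = 11/2
  19 + 2/11 = 211/11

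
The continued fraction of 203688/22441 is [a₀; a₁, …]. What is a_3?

3

203688 = 9·22441 + 1719   →  a_0 = 9
22441 = 13·1719 + 94   →  a_1 = 13
1719 = 18·94 + 27   →  a_2 = 18
94 = 3·27 + 13   →  a_3 = 3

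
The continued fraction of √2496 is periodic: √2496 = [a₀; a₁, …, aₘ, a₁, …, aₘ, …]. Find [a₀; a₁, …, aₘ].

a₀ = ⌊√2496⌋ = 49.
With m₀=0, d₀=1 and mₖ₊₁ = dₖaₖ − mₖ, dₖ₊₁ = (n − mₖ₊₁²)/dₖ, aₖ₊₁ = ⌊(a₀+mₖ₊₁)/dₖ₊₁⌋:
  k=1: m=49, d=95, a=1
  k=2: m=46, d=4, a=23
  k=3: m=46, d=95, a=1
  k=4: m=49, d=1, a=98
d=1 and a=2a₀=98 at k=4, so the next step gives (m, d) = (49, 95) again — its k=1 value — and the period has length 4.

[49; 1, 23, 1, 98]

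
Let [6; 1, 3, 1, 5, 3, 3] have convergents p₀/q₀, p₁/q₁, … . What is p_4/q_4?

Using pₖ = aₖpₖ₋₁ + pₖ₋₂, qₖ = aₖqₖ₋₁ + qₖ₋₂ (with p₋₁=1, p₋₂=0, q₋₁=0, q₋₂=1):
  k=0: a=6, p=6, q=1
  k=1: a=1, p=7, q=1
  k=2: a=3, p=27, q=4
  k=3: a=1, p=34, q=5
  k=4: a=5, p=197, q=29

197/29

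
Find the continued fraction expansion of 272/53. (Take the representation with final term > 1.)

[5; 7, 1, 1, 3]

272 = 5×53 + 7
53 = 7×7 + 4
7 = 1×4 + 3
4 = 1×3 + 1
3 = 3×1 + 0  (stop)
So 272/53 = [5; 7, 1, 1, 3].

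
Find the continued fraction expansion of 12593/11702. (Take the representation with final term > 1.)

[1; 13, 7, 2, 19, 3]

12593 = 1·11702 + 891
11702 = 13·891 + 119
891 = 7·119 + 58
119 = 2·58 + 3
58 = 19·3 + 1
3 = 3·1 + 0  (stop)
So 12593/11702 = [1; 13, 7, 2, 19, 3].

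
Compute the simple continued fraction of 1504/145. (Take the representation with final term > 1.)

1504 = 10×145 + 54
145 = 2×54 + 37
54 = 1×37 + 17
37 = 2×17 + 3
17 = 5×3 + 2
3 = 1×2 + 1
2 = 2×1 + 0  (stop)
So 1504/145 = [10; 2, 1, 2, 5, 1, 2].

[10; 2, 1, 2, 5, 1, 2]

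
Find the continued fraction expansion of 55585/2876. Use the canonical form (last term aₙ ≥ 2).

[19; 3, 17, 1, 3, 13]

55585 = 19×2876 + 941
2876 = 3×941 + 53
941 = 17×53 + 40
53 = 1×40 + 13
40 = 3×13 + 1
13 = 13×1 + 0  (stop)
So 55585/2876 = [19; 3, 17, 1, 3, 13].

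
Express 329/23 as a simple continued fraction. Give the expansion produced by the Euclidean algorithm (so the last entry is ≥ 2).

329 = 14*23 + 7
23 = 3*7 + 2
7 = 3*2 + 1
2 = 2*1 + 0  (stop)
So 329/23 = [14; 3, 3, 2].

[14; 3, 3, 2]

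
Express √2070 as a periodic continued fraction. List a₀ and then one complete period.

[45; 2, 90]

a₀ = ⌊√2070⌋ = 45.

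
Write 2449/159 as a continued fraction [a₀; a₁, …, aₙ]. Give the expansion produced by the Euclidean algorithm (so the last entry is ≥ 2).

[15; 2, 2, 15, 2]

2449 = 15×159 + 64
159 = 2×64 + 31
64 = 2×31 + 2
31 = 15×2 + 1
2 = 2×1 + 0  (stop)
So 2449/159 = [15; 2, 2, 15, 2].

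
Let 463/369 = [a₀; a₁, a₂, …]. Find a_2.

463 = 1·369 + 94   →  a_0 = 1
369 = 3·94 + 87   →  a_1 = 3
94 = 1·87 + 7   →  a_2 = 1

1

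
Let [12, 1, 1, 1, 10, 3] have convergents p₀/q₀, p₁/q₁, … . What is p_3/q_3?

Using pₖ = aₖpₖ₋₁ + pₖ₋₂, qₖ = aₖqₖ₋₁ + qₖ₋₂ (with p₋₁=1, p₋₂=0, q₋₁=0, q₋₂=1):
  k=0: a=12, p=12, q=1
  k=1: a=1, p=13, q=1
  k=2: a=1, p=25, q=2
  k=3: a=1, p=38, q=3

38/3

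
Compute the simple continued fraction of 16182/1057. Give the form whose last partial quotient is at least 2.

16182 = 15×1057 + 327
1057 = 3×327 + 76
327 = 4×76 + 23
76 = 3×23 + 7
23 = 3×7 + 2
7 = 3×2 + 1
2 = 2×1 + 0  (stop)
So 16182/1057 = [15; 3, 4, 3, 3, 3, 2].

[15; 3, 4, 3, 3, 3, 2]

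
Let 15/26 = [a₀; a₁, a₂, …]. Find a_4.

15 = 0·26 + 15   →  a_0 = 0
26 = 1·15 + 11   →  a_1 = 1
15 = 1·11 + 4   →  a_2 = 1
11 = 2·4 + 3   →  a_3 = 2
4 = 1·3 + 1   →  a_4 = 1

1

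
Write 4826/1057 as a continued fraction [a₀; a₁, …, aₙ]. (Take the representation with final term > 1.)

[4; 1, 1, 3, 3, 3, 4, 3]

4826 = 4×1057 + 598
1057 = 1×598 + 459
598 = 1×459 + 139
459 = 3×139 + 42
139 = 3×42 + 13
42 = 3×13 + 3
13 = 4×3 + 1
3 = 3×1 + 0  (stop)
So 4826/1057 = [4; 1, 1, 3, 3, 3, 4, 3].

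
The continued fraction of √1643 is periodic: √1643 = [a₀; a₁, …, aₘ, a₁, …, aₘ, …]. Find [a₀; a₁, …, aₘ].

a₀ = ⌊√1643⌋ = 40.
With m₀=0, d₀=1 and mₖ₊₁ = dₖaₖ − mₖ, dₖ₊₁ = (n − mₖ₊₁²)/dₖ, aₖ₊₁ = ⌊(a₀+mₖ₊₁)/dₖ₊₁⌋:
  k=1: m=40, d=43, a=1
  k=2: m=3, d=38, a=1
  k=3: m=35, d=11, a=6
  k=4: m=31, d=62, a=1
  k=5: m=31, d=11, a=6
  k=6: m=35, d=38, a=1
  k=7: m=3, d=43, a=1
  k=8: m=40, d=1, a=80
d=1 and a=2a₀=80 at k=8, so the next step gives (m, d) = (40, 43) again — its k=1 value — and the period has length 8.

[40; 1, 1, 6, 1, 6, 1, 1, 80]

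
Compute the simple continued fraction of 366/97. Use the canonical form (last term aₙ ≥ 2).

366 = 3×97 + 75
97 = 1×75 + 22
75 = 3×22 + 9
22 = 2×9 + 4
9 = 2×4 + 1
4 = 4×1 + 0  (stop)
So 366/97 = [3; 1, 3, 2, 2, 4].

[3; 1, 3, 2, 2, 4]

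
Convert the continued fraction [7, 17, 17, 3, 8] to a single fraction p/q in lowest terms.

Using pₖ = aₖpₖ₋₁ + pₖ₋₂ and qₖ = aₖqₖ₋₁ + qₖ₋₂:
  k=0: a=7, p=7, q=1
  k=1: a=17, p=120, q=17
  k=2: a=17, p=2047, q=290
  k=3: a=3, p=6261, q=887
  k=4: a=8, p=52135, q=7386

52135/7386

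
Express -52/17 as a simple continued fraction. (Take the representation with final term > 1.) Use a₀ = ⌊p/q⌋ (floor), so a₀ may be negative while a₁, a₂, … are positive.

-52 = -4*17 + 16
17 = 1*16 + 1
16 = 16*1 + 0  (stop)
So -52/17 = [-4; 1, 16].

[-4; 1, 16]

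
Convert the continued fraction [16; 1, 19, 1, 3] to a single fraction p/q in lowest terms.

1407/83

Using pₖ = aₖpₖ₋₁ + pₖ₋₂ and qₖ = aₖqₖ₋₁ + qₖ₋₂:
  k=0: a=16, p=16, q=1
  k=1: a=1, p=17, q=1
  k=2: a=19, p=339, q=20
  k=3: a=1, p=356, q=21
  k=4: a=3, p=1407, q=83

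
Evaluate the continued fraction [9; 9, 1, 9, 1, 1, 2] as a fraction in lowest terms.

Using pₖ = aₖpₖ₋₁ + pₖ₋₂ and qₖ = aₖqₖ₋₁ + qₖ₋₂:
  k=0: a=9, p=9, q=1
  k=1: a=9, p=82, q=9
  k=2: a=1, p=91, q=10
  k=3: a=9, p=901, q=99
  k=4: a=1, p=992, q=109
  k=5: a=1, p=1893, q=208
  k=6: a=2, p=4778, q=525

4778/525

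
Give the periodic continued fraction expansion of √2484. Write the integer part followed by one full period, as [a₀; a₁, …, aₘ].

a₀ = ⌊√2484⌋ = 49.
With m₀=0, d₀=1 and mₖ₊₁ = dₖaₖ − mₖ, dₖ₊₁ = (n − mₖ₊₁²)/dₖ, aₖ₊₁ = ⌊(a₀+mₖ₊₁)/dₖ₊₁⌋:
  k=1: m=49, d=83, a=1
  k=2: m=34, d=16, a=5
  k=3: m=46, d=23, a=4
  k=4: m=46, d=16, a=5
  k=5: m=34, d=83, a=1
  k=6: m=49, d=1, a=98
d=1 and a=2a₀=98 at k=6, so the next step gives (m, d) = (49, 83) again — its k=1 value — and the period has length 6.

[49; 1, 5, 4, 5, 1, 98]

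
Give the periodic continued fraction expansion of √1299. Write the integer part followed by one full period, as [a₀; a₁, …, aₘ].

[36; 24, 72]

a₀ = ⌊√1299⌋ = 36.
With m₀=0, d₀=1 and mₖ₊₁ = dₖaₖ − mₖ, dₖ₊₁ = (n − mₖ₊₁²)/dₖ, aₖ₊₁ = ⌊(a₀+mₖ₊₁)/dₖ₊₁⌋:
  k=1: m=36, d=3, a=24
  k=2: m=36, d=1, a=72
d=1 and a=2a₀=72 at k=2, so the next step gives (m, d) = (36, 3) again — its k=1 value — and the period has length 2.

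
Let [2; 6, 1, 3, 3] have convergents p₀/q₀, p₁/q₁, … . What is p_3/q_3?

58/27

Using pₖ = aₖpₖ₋₁ + pₖ₋₂, qₖ = aₖqₖ₋₁ + qₖ₋₂ (with p₋₁=1, p₋₂=0, q₋₁=0, q₋₂=1):
  k=0: a=2, p=2, q=1
  k=1: a=6, p=13, q=6
  k=2: a=1, p=15, q=7
  k=3: a=3, p=58, q=27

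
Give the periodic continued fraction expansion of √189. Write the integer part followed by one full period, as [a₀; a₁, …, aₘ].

[13; 1, 2, 1, 26]

a₀ = ⌊√189⌋ = 13.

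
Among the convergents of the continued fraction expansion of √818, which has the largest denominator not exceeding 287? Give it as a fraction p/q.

√818 = [28; 1, 1, 1, 1, 56, …] (period length 5).
Convergents:
  p_0/q_0 = 28/1
  p_1/q_1 = 29/1
  p_2/q_2 = 57/2
  p_3/q_3 = 86/3
  p_4/q_4 = 143/5
  p_5/q_5 = 8094/283
  p_6/q_6 = 8237/288
q_5 = 283 ≤ 287 < 288 = q_6, so the answer is 8094/283.

8094/283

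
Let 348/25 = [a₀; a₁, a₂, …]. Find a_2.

348 = 13·25 + 23   →  a_0 = 13
25 = 1·23 + 2   →  a_1 = 1
23 = 11·2 + 1   →  a_2 = 11

11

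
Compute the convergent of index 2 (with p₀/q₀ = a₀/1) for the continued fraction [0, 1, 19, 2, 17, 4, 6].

19/20

Using pₖ = aₖpₖ₋₁ + pₖ₋₂, qₖ = aₖqₖ₋₁ + qₖ₋₂ (with p₋₁=1, p₋₂=0, q₋₁=0, q₋₂=1):
  k=0: a=0, p=0, q=1
  k=1: a=1, p=1, q=1
  k=2: a=19, p=19, q=20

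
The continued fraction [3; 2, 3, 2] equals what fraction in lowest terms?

Fold from the inside: start with 2/1.
  3 + 1/2 = 7/2
  2 + 2/7 = 16/7
  3 + 7/16 = 55/16

55/16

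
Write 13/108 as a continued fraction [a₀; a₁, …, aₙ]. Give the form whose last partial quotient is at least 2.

[0; 8, 3, 4]

13 = 0*108 + 13
108 = 8*13 + 4
13 = 3*4 + 1
4 = 4*1 + 0  (stop)
So 13/108 = [0; 8, 3, 4].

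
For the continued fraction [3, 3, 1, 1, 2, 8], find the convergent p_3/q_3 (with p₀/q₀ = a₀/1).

Using pₖ = aₖpₖ₋₁ + pₖ₋₂, qₖ = aₖqₖ₋₁ + qₖ₋₂ (with p₋₁=1, p₋₂=0, q₋₁=0, q₋₂=1):
  k=0: a=3, p=3, q=1
  k=1: a=3, p=10, q=3
  k=2: a=1, p=13, q=4
  k=3: a=1, p=23, q=7

23/7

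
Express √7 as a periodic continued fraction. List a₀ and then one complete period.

[2; 1, 1, 1, 4]

a₀ = ⌊√7⌋ = 2.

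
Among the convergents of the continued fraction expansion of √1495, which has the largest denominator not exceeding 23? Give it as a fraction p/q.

116/3

√1495 = [38; 1, 1, 1, 76, …] (period length 4).
Convergents:
  p_0/q_0 = 38/1
  p_1/q_1 = 39/1
  p_2/q_2 = 77/2
  p_3/q_3 = 116/3
  p_4/q_4 = 8893/230
q_3 = 3 ≤ 23 < 230 = q_4, so the answer is 116/3.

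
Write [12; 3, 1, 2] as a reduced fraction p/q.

135/11

Fold from the inside: start with 2/1.
  1 + 1/2 = 3/2
  3 + 2/3 = 11/3
  12 + 3/11 = 135/11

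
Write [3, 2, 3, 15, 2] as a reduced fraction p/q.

758/221

Using pₖ = aₖpₖ₋₁ + pₖ₋₂ and qₖ = aₖqₖ₋₁ + qₖ₋₂:
  k=0: a=3, p=3, q=1
  k=1: a=2, p=7, q=2
  k=2: a=3, p=24, q=7
  k=3: a=15, p=367, q=107
  k=4: a=2, p=758, q=221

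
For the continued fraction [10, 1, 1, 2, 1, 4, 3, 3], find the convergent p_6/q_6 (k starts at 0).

1121/106

Using pₖ = aₖpₖ₋₁ + pₖ₋₂, qₖ = aₖqₖ₋₁ + qₖ₋₂ (with p₋₁=1, p₋₂=0, q₋₁=0, q₋₂=1):
  k=0: a=10, p=10, q=1
  k=1: a=1, p=11, q=1
  k=2: a=1, p=21, q=2
  k=3: a=2, p=53, q=5
  k=4: a=1, p=74, q=7
  k=5: a=4, p=349, q=33
  k=6: a=3, p=1121, q=106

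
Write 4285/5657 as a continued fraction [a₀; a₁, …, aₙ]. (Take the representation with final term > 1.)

[0; 1, 3, 8, 8, 2, 4, 2]

4285 = 0*5657 + 4285
5657 = 1*4285 + 1372
4285 = 3*1372 + 169
1372 = 8*169 + 20
169 = 8*20 + 9
20 = 2*9 + 2
9 = 4*2 + 1
2 = 2*1 + 0  (stop)
So 4285/5657 = [0; 1, 3, 8, 8, 2, 4, 2].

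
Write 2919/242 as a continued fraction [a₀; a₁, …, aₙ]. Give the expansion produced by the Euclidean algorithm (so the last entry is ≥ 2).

2919 = 12*242 + 15
242 = 16*15 + 2
15 = 7*2 + 1
2 = 2*1 + 0  (stop)
So 2919/242 = [12; 16, 7, 2].

[12; 16, 7, 2]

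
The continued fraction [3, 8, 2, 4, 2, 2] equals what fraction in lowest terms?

1291/414

Using pₖ = aₖpₖ₋₁ + pₖ₋₂ and qₖ = aₖqₖ₋₁ + qₖ₋₂:
  k=0: a=3, p=3, q=1
  k=1: a=8, p=25, q=8
  k=2: a=2, p=53, q=17
  k=3: a=4, p=237, q=76
  k=4: a=2, p=527, q=169
  k=5: a=2, p=1291, q=414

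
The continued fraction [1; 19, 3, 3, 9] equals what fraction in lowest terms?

Fold from the inside: start with 9/1.
  3 + 1/9 = 28/9
  3 + 9/28 = 93/28
  19 + 28/93 = 1795/93
  1 + 93/1795 = 1888/1795

1888/1795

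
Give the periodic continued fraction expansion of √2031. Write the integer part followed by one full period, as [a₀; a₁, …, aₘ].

[45; 15, 90]

a₀ = ⌊√2031⌋ = 45.
With m₀=0, d₀=1 and mₖ₊₁ = dₖaₖ − mₖ, dₖ₊₁ = (n − mₖ₊₁²)/dₖ, aₖ₊₁ = ⌊(a₀+mₖ₊₁)/dₖ₊₁⌋:
  k=1: m=45, d=6, a=15
  k=2: m=45, d=1, a=90
d=1 and a=2a₀=90 at k=2, so the next step gives (m, d) = (45, 6) again — its k=1 value — and the period has length 2.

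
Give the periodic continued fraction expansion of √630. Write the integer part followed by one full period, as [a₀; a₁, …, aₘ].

a₀ = ⌊√630⌋ = 25.

[25; 10, 50]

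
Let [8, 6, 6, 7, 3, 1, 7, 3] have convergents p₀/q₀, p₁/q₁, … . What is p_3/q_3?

Using pₖ = aₖpₖ₋₁ + pₖ₋₂, qₖ = aₖqₖ₋₁ + qₖ₋₂ (with p₋₁=1, p₋₂=0, q₋₁=0, q₋₂=1):
  k=0: a=8, p=8, q=1
  k=1: a=6, p=49, q=6
  k=2: a=6, p=302, q=37
  k=3: a=7, p=2163, q=265

2163/265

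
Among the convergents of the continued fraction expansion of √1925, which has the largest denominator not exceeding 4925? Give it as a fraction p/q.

215557/4913

√1925 = [43; 1, 6, 1, 86, …] (period length 4).
Convergents:
  p_0/q_0 = 43/1
  p_1/q_1 = 44/1
  p_2/q_2 = 307/7
  p_3/q_3 = 351/8
  p_4/q_4 = 30493/695
  p_5/q_5 = 30844/703
  p_6/q_6 = 215557/4913
  p_7/q_7 = 246401/5616
q_6 = 4913 ≤ 4925 < 5616 = q_7, so the answer is 215557/4913.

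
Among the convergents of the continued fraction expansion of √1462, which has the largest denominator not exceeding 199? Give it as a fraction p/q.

2753/72

√1462 = [38; 4, 4, 4, 76, …] (period length 4).
Convergents:
  p_0/q_0 = 38/1
  p_1/q_1 = 153/4
  p_2/q_2 = 650/17
  p_3/q_3 = 2753/72
  p_4/q_4 = 209878/5489
q_3 = 72 ≤ 199 < 5489 = q_4, so the answer is 2753/72.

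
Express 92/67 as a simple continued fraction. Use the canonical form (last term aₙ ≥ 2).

[1; 2, 1, 2, 8]

92 = 1·67 + 25
67 = 2·25 + 17
25 = 1·17 + 8
17 = 2·8 + 1
8 = 8·1 + 0  (stop)
So 92/67 = [1; 2, 1, 2, 8].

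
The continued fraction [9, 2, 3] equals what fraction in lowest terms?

Using pₖ = aₖpₖ₋₁ + pₖ₋₂ and qₖ = aₖqₖ₋₁ + qₖ₋₂:
  k=0: a=9, p=9, q=1
  k=1: a=2, p=19, q=2
  k=2: a=3, p=66, q=7

66/7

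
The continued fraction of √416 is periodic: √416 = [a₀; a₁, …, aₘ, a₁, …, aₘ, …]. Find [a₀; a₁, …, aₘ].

[20; 2, 1, 1, 9, 1, 1, 2, 40]

a₀ = ⌊√416⌋ = 20.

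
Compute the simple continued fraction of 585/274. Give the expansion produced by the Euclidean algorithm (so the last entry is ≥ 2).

[2; 7, 2, 2, 7]

585 = 2×274 + 37
274 = 7×37 + 15
37 = 2×15 + 7
15 = 2×7 + 1
7 = 7×1 + 0  (stop)
So 585/274 = [2; 7, 2, 2, 7].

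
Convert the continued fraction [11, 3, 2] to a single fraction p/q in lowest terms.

79/7

Using pₖ = aₖpₖ₋₁ + pₖ₋₂ and qₖ = aₖqₖ₋₁ + qₖ₋₂:
  k=0: a=11, p=11, q=1
  k=1: a=3, p=34, q=3
  k=2: a=2, p=79, q=7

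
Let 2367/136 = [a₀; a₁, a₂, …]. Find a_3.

8

2367 = 17·136 + 55   →  a_0 = 17
136 = 2·55 + 26   →  a_1 = 2
55 = 2·26 + 3   →  a_2 = 2
26 = 8·3 + 2   →  a_3 = 8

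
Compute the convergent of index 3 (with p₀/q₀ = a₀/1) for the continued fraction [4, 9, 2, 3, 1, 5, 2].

Using pₖ = aₖpₖ₋₁ + pₖ₋₂, qₖ = aₖqₖ₋₁ + qₖ₋₂ (with p₋₁=1, p₋₂=0, q₋₁=0, q₋₂=1):
  k=0: a=4, p=4, q=1
  k=1: a=9, p=37, q=9
  k=2: a=2, p=78, q=19
  k=3: a=3, p=271, q=66

271/66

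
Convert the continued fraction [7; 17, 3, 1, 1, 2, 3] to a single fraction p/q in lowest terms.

7439/1054

Using pₖ = aₖpₖ₋₁ + pₖ₋₂ and qₖ = aₖqₖ₋₁ + qₖ₋₂:
  k=0: a=7, p=7, q=1
  k=1: a=17, p=120, q=17
  k=2: a=3, p=367, q=52
  k=3: a=1, p=487, q=69
  k=4: a=1, p=854, q=121
  k=5: a=2, p=2195, q=311
  k=6: a=3, p=7439, q=1054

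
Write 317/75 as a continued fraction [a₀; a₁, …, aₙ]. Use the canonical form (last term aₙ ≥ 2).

317 = 4·75 + 17
75 = 4·17 + 7
17 = 2·7 + 3
7 = 2·3 + 1
3 = 3·1 + 0  (stop)
So 317/75 = [4; 4, 2, 2, 3].

[4; 4, 2, 2, 3]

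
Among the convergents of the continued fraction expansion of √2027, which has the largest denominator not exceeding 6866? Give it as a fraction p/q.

√2027 = [45; 45, 90, …] (period length 2).
Convergents:
  p_0/q_0 = 45/1
  p_1/q_1 = 2026/45
  p_2/q_2 = 182385/4051
  p_3/q_3 = 8209351/182340
q_2 = 4051 ≤ 6866 < 182340 = q_3, so the answer is 182385/4051.

182385/4051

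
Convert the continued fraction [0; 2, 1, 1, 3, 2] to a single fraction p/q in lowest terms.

16/41

Fold from the inside: start with 2/1.
  3 + 1/2 = 7/2
  1 + 2/7 = 9/7
  1 + 7/9 = 16/9
  2 + 9/16 = 41/16
  0 + 16/41 = 16/41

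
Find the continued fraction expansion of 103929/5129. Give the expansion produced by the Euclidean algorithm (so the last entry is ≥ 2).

103929 = 20·5129 + 1349
5129 = 3·1349 + 1082
1349 = 1·1082 + 267
1082 = 4·267 + 14
267 = 19·14 + 1
14 = 14·1 + 0  (stop)
So 103929/5129 = [20; 3, 1, 4, 19, 14].

[20; 3, 1, 4, 19, 14]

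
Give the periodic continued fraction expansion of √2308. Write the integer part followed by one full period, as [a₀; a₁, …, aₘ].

a₀ = ⌊√2308⌋ = 48.
With m₀=0, d₀=1 and mₖ₊₁ = dₖaₖ − mₖ, dₖ₊₁ = (n − mₖ₊₁²)/dₖ, aₖ₊₁ = ⌊(a₀+mₖ₊₁)/dₖ₊₁⌋:
  k=1: m=48, d=4, a=24
  k=2: m=48, d=1, a=96
d=1 and a=2a₀=96 at k=2, so the next step gives (m, d) = (48, 4) again — its k=1 value — and the period has length 2.

[48; 24, 96]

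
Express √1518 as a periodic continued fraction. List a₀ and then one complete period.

a₀ = ⌊√1518⌋ = 38.
With m₀=0, d₀=1 and mₖ₊₁ = dₖaₖ − mₖ, dₖ₊₁ = (n − mₖ₊₁²)/dₖ, aₖ₊₁ = ⌊(a₀+mₖ₊₁)/dₖ₊₁⌋:
  k=1: m=38, d=74, a=1
  k=2: m=36, d=3, a=24
  k=3: m=36, d=74, a=1
  k=4: m=38, d=1, a=76
d=1 and a=2a₀=76 at k=4, so the next step gives (m, d) = (38, 74) again — its k=1 value — and the period has length 4.

[38; 1, 24, 1, 76]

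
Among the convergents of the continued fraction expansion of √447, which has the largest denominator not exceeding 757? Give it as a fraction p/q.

√447 = [21; 7, 42, …] (period length 2).
Convergents:
  p_0/q_0 = 21/1
  p_1/q_1 = 148/7
  p_2/q_2 = 6237/295
  p_3/q_3 = 43807/2072
q_2 = 295 ≤ 757 < 2072 = q_3, so the answer is 6237/295.

6237/295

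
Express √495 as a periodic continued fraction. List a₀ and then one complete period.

[22; 4, 44]

a₀ = ⌊√495⌋ = 22.
With m₀=0, d₀=1 and mₖ₊₁ = dₖaₖ − mₖ, dₖ₊₁ = (n − mₖ₊₁²)/dₖ, aₖ₊₁ = ⌊(a₀+mₖ₊₁)/dₖ₊₁⌋:
  k=1: m=22, d=11, a=4
  k=2: m=22, d=1, a=44
d=1 and a=2a₀=44 at k=2, so the next step gives (m, d) = (22, 11) again — its k=1 value — and the period has length 2.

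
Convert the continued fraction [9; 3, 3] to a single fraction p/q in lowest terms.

Fold from the inside: start with 3/1.
  3 + 1/3 = 10/3
  9 + 3/10 = 93/10

93/10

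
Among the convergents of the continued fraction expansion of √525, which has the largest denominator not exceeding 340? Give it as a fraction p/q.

√525 = [22; 1, 10, 2, 10, 1, 44, …] (period length 6).
Convergents:
  p_0/q_0 = 22/1
  p_1/q_1 = 23/1
  p_2/q_2 = 252/11
  p_3/q_3 = 527/23
  p_4/q_4 = 5522/241
  p_5/q_5 = 6049/264
  p_6/q_6 = 271678/11857
q_5 = 264 ≤ 340 < 11857 = q_6, so the answer is 6049/264.

6049/264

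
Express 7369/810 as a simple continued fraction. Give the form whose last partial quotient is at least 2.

[9; 10, 3, 1, 19]

7369 = 9·810 + 79
810 = 10·79 + 20
79 = 3·20 + 19
20 = 1·19 + 1
19 = 19·1 + 0  (stop)
So 7369/810 = [9; 10, 3, 1, 19].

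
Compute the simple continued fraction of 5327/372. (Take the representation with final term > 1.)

[14; 3, 7, 1, 14]

5327 = 14*372 + 119
372 = 3*119 + 15
119 = 7*15 + 14
15 = 1*14 + 1
14 = 14*1 + 0  (stop)
So 5327/372 = [14; 3, 7, 1, 14].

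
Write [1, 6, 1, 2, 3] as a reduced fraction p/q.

77/67

Fold from the inside: start with 3/1.
  2 + 1/3 = 7/3
  1 + 3/7 = 10/7
  6 + 7/10 = 67/10
  1 + 10/67 = 77/67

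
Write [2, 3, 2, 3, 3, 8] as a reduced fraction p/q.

Fold from the inside: start with 8/1.
  3 + 1/8 = 25/8
  3 + 8/25 = 83/25
  2 + 25/83 = 191/83
  3 + 83/191 = 656/191
  2 + 191/656 = 1503/656

1503/656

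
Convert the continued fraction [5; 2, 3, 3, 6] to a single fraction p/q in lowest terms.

788/145

Fold from the inside: start with 6/1.
  3 + 1/6 = 19/6
  3 + 6/19 = 63/19
  2 + 19/63 = 145/63
  5 + 63/145 = 788/145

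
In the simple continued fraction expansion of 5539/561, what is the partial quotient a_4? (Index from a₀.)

5539 = 9·561 + 490   →  a_0 = 9
561 = 1·490 + 71   →  a_1 = 1
490 = 6·71 + 64   →  a_2 = 6
71 = 1·64 + 7   →  a_3 = 1
64 = 9·7 + 1   →  a_4 = 9

9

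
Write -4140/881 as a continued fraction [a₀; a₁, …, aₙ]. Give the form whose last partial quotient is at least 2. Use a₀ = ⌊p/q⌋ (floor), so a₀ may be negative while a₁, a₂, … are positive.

-4140 = -5·881 + 265
881 = 3·265 + 86
265 = 3·86 + 7
86 = 12·7 + 2
7 = 3·2 + 1
2 = 2·1 + 0  (stop)
So -4140/881 = [-5; 3, 3, 12, 3, 2].

[-5; 3, 3, 12, 3, 2]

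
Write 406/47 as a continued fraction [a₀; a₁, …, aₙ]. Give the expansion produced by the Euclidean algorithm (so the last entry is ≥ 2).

406 = 8*47 + 30
47 = 1*30 + 17
30 = 1*17 + 13
17 = 1*13 + 4
13 = 3*4 + 1
4 = 4*1 + 0  (stop)
So 406/47 = [8; 1, 1, 1, 3, 4].

[8; 1, 1, 1, 3, 4]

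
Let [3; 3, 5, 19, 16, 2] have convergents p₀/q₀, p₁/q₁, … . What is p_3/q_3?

Using pₖ = aₖpₖ₋₁ + pₖ₋₂, qₖ = aₖqₖ₋₁ + qₖ₋₂ (with p₋₁=1, p₋₂=0, q₋₁=0, q₋₂=1):
  k=0: a=3, p=3, q=1
  k=1: a=3, p=10, q=3
  k=2: a=5, p=53, q=16
  k=3: a=19, p=1017, q=307

1017/307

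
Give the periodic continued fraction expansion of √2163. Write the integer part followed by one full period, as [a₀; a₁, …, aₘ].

[46; 1, 1, 30, 1, 1, 92]

a₀ = ⌊√2163⌋ = 46.
With m₀=0, d₀=1 and mₖ₊₁ = dₖaₖ − mₖ, dₖ₊₁ = (n − mₖ₊₁²)/dₖ, aₖ₊₁ = ⌊(a₀+mₖ₊₁)/dₖ₊₁⌋:
  k=1: m=46, d=47, a=1
  k=2: m=1, d=46, a=1
  k=3: m=45, d=3, a=30
  k=4: m=45, d=46, a=1
  k=5: m=1, d=47, a=1
  k=6: m=46, d=1, a=92
d=1 and a=2a₀=92 at k=6, so the next step gives (m, d) = (46, 47) again — its k=1 value — and the period has length 6.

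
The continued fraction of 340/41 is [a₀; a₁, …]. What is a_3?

340 = 8·41 + 12   →  a_0 = 8
41 = 3·12 + 5   →  a_1 = 3
12 = 2·5 + 2   →  a_2 = 2
5 = 2·2 + 1   →  a_3 = 2

2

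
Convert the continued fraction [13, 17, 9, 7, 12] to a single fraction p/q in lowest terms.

Fold from the inside: start with 12/1.
  7 + 1/12 = 85/12
  9 + 12/85 = 777/85
  17 + 85/777 = 13294/777
  13 + 777/13294 = 173599/13294

173599/13294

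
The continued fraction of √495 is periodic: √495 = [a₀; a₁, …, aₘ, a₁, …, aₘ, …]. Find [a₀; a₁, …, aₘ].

[22; 4, 44]

a₀ = ⌊√495⌋ = 22.
With m₀=0, d₀=1 and mₖ₊₁ = dₖaₖ − mₖ, dₖ₊₁ = (n − mₖ₊₁²)/dₖ, aₖ₊₁ = ⌊(a₀+mₖ₊₁)/dₖ₊₁⌋:
  k=1: m=22, d=11, a=4
  k=2: m=22, d=1, a=44
d=1 and a=2a₀=44 at k=2, so the next step gives (m, d) = (22, 11) again — its k=1 value — and the period has length 2.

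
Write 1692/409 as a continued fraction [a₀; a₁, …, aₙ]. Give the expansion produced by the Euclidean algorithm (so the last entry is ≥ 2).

1692 = 4×409 + 56
409 = 7×56 + 17
56 = 3×17 + 5
17 = 3×5 + 2
5 = 2×2 + 1
2 = 2×1 + 0  (stop)
So 1692/409 = [4; 7, 3, 3, 2, 2].

[4; 7, 3, 3, 2, 2]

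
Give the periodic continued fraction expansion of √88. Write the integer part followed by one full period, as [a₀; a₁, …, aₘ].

a₀ = ⌊√88⌋ = 9.

[9; 2, 1, 1, 1, 2, 18]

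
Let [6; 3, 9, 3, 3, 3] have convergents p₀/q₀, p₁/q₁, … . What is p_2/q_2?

177/28

Using pₖ = aₖpₖ₋₁ + pₖ₋₂, qₖ = aₖqₖ₋₁ + qₖ₋₂ (with p₋₁=1, p₋₂=0, q₋₁=0, q₋₂=1):
  k=0: a=6, p=6, q=1
  k=1: a=3, p=19, q=3
  k=2: a=9, p=177, q=28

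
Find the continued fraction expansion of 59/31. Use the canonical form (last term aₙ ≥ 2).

[1; 1, 9, 3]

59 = 1*31 + 28
31 = 1*28 + 3
28 = 9*3 + 1
3 = 3*1 + 0  (stop)
So 59/31 = [1; 1, 9, 3].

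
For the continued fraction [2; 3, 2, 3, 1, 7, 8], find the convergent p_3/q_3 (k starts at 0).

Using pₖ = aₖpₖ₋₁ + pₖ₋₂, qₖ = aₖqₖ₋₁ + qₖ₋₂ (with p₋₁=1, p₋₂=0, q₋₁=0, q₋₂=1):
  k=0: a=2, p=2, q=1
  k=1: a=3, p=7, q=3
  k=2: a=2, p=16, q=7
  k=3: a=3, p=55, q=24

55/24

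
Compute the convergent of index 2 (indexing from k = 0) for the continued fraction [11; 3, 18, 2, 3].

Using pₖ = aₖpₖ₋₁ + pₖ₋₂, qₖ = aₖqₖ₋₁ + qₖ₋₂ (with p₋₁=1, p₋₂=0, q₋₁=0, q₋₂=1):
  k=0: a=11, p=11, q=1
  k=1: a=3, p=34, q=3
  k=2: a=18, p=623, q=55

623/55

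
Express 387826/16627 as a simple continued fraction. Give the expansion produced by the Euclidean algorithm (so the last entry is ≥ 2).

387826 = 23*16627 + 5405
16627 = 3*5405 + 412
5405 = 13*412 + 49
412 = 8*49 + 20
49 = 2*20 + 9
20 = 2*9 + 2
9 = 4*2 + 1
2 = 2*1 + 0  (stop)
So 387826/16627 = [23; 3, 13, 8, 2, 2, 4, 2].

[23; 3, 13, 8, 2, 2, 4, 2]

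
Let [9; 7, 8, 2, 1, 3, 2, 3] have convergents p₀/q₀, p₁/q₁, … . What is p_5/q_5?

Using pₖ = aₖpₖ₋₁ + pₖ₋₂, qₖ = aₖqₖ₋₁ + qₖ₋₂ (with p₋₁=1, p₋₂=0, q₋₁=0, q₋₂=1):
  k=0: a=9, p=9, q=1
  k=1: a=7, p=64, q=7
  k=2: a=8, p=521, q=57
  k=3: a=2, p=1106, q=121
  k=4: a=1, p=1627, q=178
  k=5: a=3, p=5987, q=655

5987/655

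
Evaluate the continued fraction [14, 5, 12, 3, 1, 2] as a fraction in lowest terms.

Fold from the inside: start with 2/1.
  1 + 1/2 = 3/2
  3 + 2/3 = 11/3
  12 + 3/11 = 135/11
  5 + 11/135 = 686/135
  14 + 135/686 = 9739/686

9739/686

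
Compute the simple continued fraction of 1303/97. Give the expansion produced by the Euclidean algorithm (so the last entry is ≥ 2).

1303 = 13*97 + 42
97 = 2*42 + 13
42 = 3*13 + 3
13 = 4*3 + 1
3 = 3*1 + 0  (stop)
So 1303/97 = [13; 2, 3, 4, 3].

[13; 2, 3, 4, 3]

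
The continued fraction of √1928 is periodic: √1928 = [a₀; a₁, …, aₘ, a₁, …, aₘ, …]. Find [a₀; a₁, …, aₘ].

a₀ = ⌊√1928⌋ = 43.
With m₀=0, d₀=1 and mₖ₊₁ = dₖaₖ − mₖ, dₖ₊₁ = (n − mₖ₊₁²)/dₖ, aₖ₊₁ = ⌊(a₀+mₖ₊₁)/dₖ₊₁⌋:
  k=1: m=43, d=79, a=1
  k=2: m=36, d=8, a=9
  k=3: m=36, d=79, a=1
  k=4: m=43, d=1, a=86
d=1 and a=2a₀=86 at k=4, so the next step gives (m, d) = (43, 79) again — its k=1 value — and the period has length 4.

[43; 1, 9, 1, 86]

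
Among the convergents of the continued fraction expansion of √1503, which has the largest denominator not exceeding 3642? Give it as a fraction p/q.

√1503 = [38; 1, 3, 3, 8, 3, 3, 1, 76, …] (period length 8).
Convergents:
  p_0/q_0 = 38/1
  p_1/q_1 = 39/1
  p_2/q_2 = 155/4
  p_3/q_3 = 504/13
  p_4/q_4 = 4187/108
  p_5/q_5 = 13065/337
  p_6/q_6 = 43382/1119
  p_7/q_7 = 56447/1456
  p_8/q_8 = 4333354/111775
q_7 = 1456 ≤ 3642 < 111775 = q_8, so the answer is 56447/1456.

56447/1456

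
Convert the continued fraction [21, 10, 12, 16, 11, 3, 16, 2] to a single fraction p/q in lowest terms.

Using pₖ = aₖpₖ₋₁ + pₖ₋₂ and qₖ = aₖqₖ₋₁ + qₖ₋₂:
  k=0: a=21, p=21, q=1
  k=1: a=10, p=211, q=10
  k=2: a=12, p=2553, q=121
  k=3: a=16, p=41059, q=1946
  k=4: a=11, p=454202, q=21527
  k=5: a=3, p=1403665, q=66527
  k=6: a=16, p=22912842, q=1085959
  k=7: a=2, p=47229349, q=2238445

47229349/2238445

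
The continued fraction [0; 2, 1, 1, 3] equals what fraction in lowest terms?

Using pₖ = aₖpₖ₋₁ + pₖ₋₂ and qₖ = aₖqₖ₋₁ + qₖ₋₂:
  k=0: a=0, p=0, q=1
  k=1: a=2, p=1, q=2
  k=2: a=1, p=1, q=3
  k=3: a=1, p=2, q=5
  k=4: a=3, p=7, q=18

7/18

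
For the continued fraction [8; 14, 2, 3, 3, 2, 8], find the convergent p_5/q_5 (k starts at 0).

Using pₖ = aₖpₖ₋₁ + pₖ₋₂, qₖ = aₖqₖ₋₁ + qₖ₋₂ (with p₋₁=1, p₋₂=0, q₋₁=0, q₋₂=1):
  k=0: a=8, p=8, q=1
  k=1: a=14, p=113, q=14
  k=2: a=2, p=234, q=29
  k=3: a=3, p=815, q=101
  k=4: a=3, p=2679, q=332
  k=5: a=2, p=6173, q=765

6173/765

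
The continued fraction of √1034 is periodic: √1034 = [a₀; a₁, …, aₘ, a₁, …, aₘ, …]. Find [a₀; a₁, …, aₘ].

[32; 6, 2, 2, 2, 6, 64]

a₀ = ⌊√1034⌋ = 32.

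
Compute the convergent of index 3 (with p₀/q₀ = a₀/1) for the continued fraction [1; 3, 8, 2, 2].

Using pₖ = aₖpₖ₋₁ + pₖ₋₂, qₖ = aₖqₖ₋₁ + qₖ₋₂ (with p₋₁=1, p₋₂=0, q₋₁=0, q₋₂=1):
  k=0: a=1, p=1, q=1
  k=1: a=3, p=4, q=3
  k=2: a=8, p=33, q=25
  k=3: a=2, p=70, q=53

70/53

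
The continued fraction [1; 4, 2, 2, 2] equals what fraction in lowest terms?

Fold from the inside: start with 2/1.
  2 + 1/2 = 5/2
  2 + 2/5 = 12/5
  4 + 5/12 = 53/12
  1 + 12/53 = 65/53

65/53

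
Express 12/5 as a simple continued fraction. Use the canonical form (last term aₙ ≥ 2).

12 = 2*5 + 2
5 = 2*2 + 1
2 = 2*1 + 0  (stop)
So 12/5 = [2; 2, 2].

[2; 2, 2]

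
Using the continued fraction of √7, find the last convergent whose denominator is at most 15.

37/14

√7 = [2; 1, 1, 1, 4, …] (period length 4).
Convergents:
  p_0/q_0 = 2/1
  p_1/q_1 = 3/1
  p_2/q_2 = 5/2
  p_3/q_3 = 8/3
  p_4/q_4 = 37/14
  p_5/q_5 = 45/17
q_4 = 14 ≤ 15 < 17 = q_5, so the answer is 37/14.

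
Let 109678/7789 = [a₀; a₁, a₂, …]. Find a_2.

3

109678 = 14·7789 + 632   →  a_0 = 14
7789 = 12·632 + 205   →  a_1 = 12
632 = 3·205 + 17   →  a_2 = 3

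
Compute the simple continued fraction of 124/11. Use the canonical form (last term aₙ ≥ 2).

124 = 11·11 + 3
11 = 3·3 + 2
3 = 1·2 + 1
2 = 2·1 + 0  (stop)
So 124/11 = [11; 3, 1, 2].

[11; 3, 1, 2]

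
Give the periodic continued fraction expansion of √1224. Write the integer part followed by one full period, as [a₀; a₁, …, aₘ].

[34; 1, 68]

a₀ = ⌊√1224⌋ = 34.
With m₀=0, d₀=1 and mₖ₊₁ = dₖaₖ − mₖ, dₖ₊₁ = (n − mₖ₊₁²)/dₖ, aₖ₊₁ = ⌊(a₀+mₖ₊₁)/dₖ₊₁⌋:
  k=1: m=34, d=68, a=1
  k=2: m=34, d=1, a=68
d=1 and a=2a₀=68 at k=2, so the next step gives (m, d) = (34, 68) again — its k=1 value — and the period has length 2.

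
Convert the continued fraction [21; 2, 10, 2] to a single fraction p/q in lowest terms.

945/44

Fold from the inside: start with 2/1.
  10 + 1/2 = 21/2
  2 + 2/21 = 44/21
  21 + 21/44 = 945/44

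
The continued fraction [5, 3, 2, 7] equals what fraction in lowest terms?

Using pₖ = aₖpₖ₋₁ + pₖ₋₂ and qₖ = aₖqₖ₋₁ + qₖ₋₂:
  k=0: a=5, p=5, q=1
  k=1: a=3, p=16, q=3
  k=2: a=2, p=37, q=7
  k=3: a=7, p=275, q=52

275/52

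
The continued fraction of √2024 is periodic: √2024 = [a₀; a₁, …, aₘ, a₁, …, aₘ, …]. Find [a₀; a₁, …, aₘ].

a₀ = ⌊√2024⌋ = 44.
With m₀=0, d₀=1 and mₖ₊₁ = dₖaₖ − mₖ, dₖ₊₁ = (n − mₖ₊₁²)/dₖ, aₖ₊₁ = ⌊(a₀+mₖ₊₁)/dₖ₊₁⌋:
  k=1: m=44, d=88, a=1
  k=2: m=44, d=1, a=88
d=1 and a=2a₀=88 at k=2, so the next step gives (m, d) = (44, 88) again — its k=1 value — and the period has length 2.

[44; 1, 88]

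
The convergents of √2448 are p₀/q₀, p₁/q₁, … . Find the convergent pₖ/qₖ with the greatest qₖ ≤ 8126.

214385/4333

√2448 = [49; 2, 10, 2, 98, …] (period length 4).
Convergents:
  p_0/q_0 = 49/1
  p_1/q_1 = 99/2
  p_2/q_2 = 1039/21
  p_3/q_3 = 2177/44
  p_4/q_4 = 214385/4333
  p_5/q_5 = 430947/8710
q_4 = 4333 ≤ 8126 < 8710 = q_5, so the answer is 214385/4333.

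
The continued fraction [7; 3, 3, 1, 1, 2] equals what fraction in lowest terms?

431/59

Fold from the inside: start with 2/1.
  1 + 1/2 = 3/2
  1 + 2/3 = 5/3
  3 + 3/5 = 18/5
  3 + 5/18 = 59/18
  7 + 18/59 = 431/59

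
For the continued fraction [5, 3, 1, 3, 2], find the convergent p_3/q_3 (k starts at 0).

79/15

Using pₖ = aₖpₖ₋₁ + pₖ₋₂, qₖ = aₖqₖ₋₁ + qₖ₋₂ (with p₋₁=1, p₋₂=0, q₋₁=0, q₋₂=1):
  k=0: a=5, p=5, q=1
  k=1: a=3, p=16, q=3
  k=2: a=1, p=21, q=4
  k=3: a=3, p=79, q=15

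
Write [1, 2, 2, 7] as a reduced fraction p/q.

Fold from the inside: start with 7/1.
  2 + 1/7 = 15/7
  2 + 7/15 = 37/15
  1 + 15/37 = 52/37

52/37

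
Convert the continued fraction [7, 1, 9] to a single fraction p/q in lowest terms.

Fold from the inside: start with 9/1.
  1 + 1/9 = 10/9
  7 + 9/10 = 79/10

79/10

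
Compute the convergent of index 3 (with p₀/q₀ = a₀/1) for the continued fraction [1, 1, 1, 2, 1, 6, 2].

8/5

Using pₖ = aₖpₖ₋₁ + pₖ₋₂, qₖ = aₖqₖ₋₁ + qₖ₋₂ (with p₋₁=1, p₋₂=0, q₋₁=0, q₋₂=1):
  k=0: a=1, p=1, q=1
  k=1: a=1, p=2, q=1
  k=2: a=1, p=3, q=2
  k=3: a=2, p=8, q=5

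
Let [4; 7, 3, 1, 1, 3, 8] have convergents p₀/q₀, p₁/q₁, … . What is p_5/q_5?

Using pₖ = aₖpₖ₋₁ + pₖ₋₂, qₖ = aₖqₖ₋₁ + qₖ₋₂ (with p₋₁=1, p₋₂=0, q₋₁=0, q₋₂=1):
  k=0: a=4, p=4, q=1
  k=1: a=7, p=29, q=7
  k=2: a=3, p=91, q=22
  k=3: a=1, p=120, q=29
  k=4: a=1, p=211, q=51
  k=5: a=3, p=753, q=182

753/182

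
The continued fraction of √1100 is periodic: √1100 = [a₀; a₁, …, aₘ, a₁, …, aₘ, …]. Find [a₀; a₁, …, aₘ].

a₀ = ⌊√1100⌋ = 33.
With m₀=0, d₀=1 and mₖ₊₁ = dₖaₖ − mₖ, dₖ₊₁ = (n − mₖ₊₁²)/dₖ, aₖ₊₁ = ⌊(a₀+mₖ₊₁)/dₖ₊₁⌋:
  k=1: m=33, d=11, a=6
  k=2: m=33, d=1, a=66
d=1 and a=2a₀=66 at k=2, so the next step gives (m, d) = (33, 11) again — its k=1 value — and the period has length 2.

[33; 6, 66]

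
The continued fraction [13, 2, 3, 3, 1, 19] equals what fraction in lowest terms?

7966/593

Using pₖ = aₖpₖ₋₁ + pₖ₋₂ and qₖ = aₖqₖ₋₁ + qₖ₋₂:
  k=0: a=13, p=13, q=1
  k=1: a=2, p=27, q=2
  k=2: a=3, p=94, q=7
  k=3: a=3, p=309, q=23
  k=4: a=1, p=403, q=30
  k=5: a=19, p=7966, q=593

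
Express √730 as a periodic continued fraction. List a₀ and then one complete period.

[27; 54]

a₀ = ⌊√730⌋ = 27.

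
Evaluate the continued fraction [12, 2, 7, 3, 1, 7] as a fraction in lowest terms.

5997/481

Using pₖ = aₖpₖ₋₁ + pₖ₋₂ and qₖ = aₖqₖ₋₁ + qₖ₋₂:
  k=0: a=12, p=12, q=1
  k=1: a=2, p=25, q=2
  k=2: a=7, p=187, q=15
  k=3: a=3, p=586, q=47
  k=4: a=1, p=773, q=62
  k=5: a=7, p=5997, q=481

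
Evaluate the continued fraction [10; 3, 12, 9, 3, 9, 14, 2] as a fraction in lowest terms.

2938108/284579

Using pₖ = aₖpₖ₋₁ + pₖ₋₂ and qₖ = aₖqₖ₋₁ + qₖ₋₂:
  k=0: a=10, p=10, q=1
  k=1: a=3, p=31, q=3
  k=2: a=12, p=382, q=37
  k=3: a=9, p=3469, q=336
  k=4: a=3, p=10789, q=1045
  k=5: a=9, p=100570, q=9741
  k=6: a=14, p=1418769, q=137419
  k=7: a=2, p=2938108, q=284579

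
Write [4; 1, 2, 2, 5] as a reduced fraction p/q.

179/38

Fold from the inside: start with 5/1.
  2 + 1/5 = 11/5
  2 + 5/11 = 27/11
  1 + 11/27 = 38/27
  4 + 27/38 = 179/38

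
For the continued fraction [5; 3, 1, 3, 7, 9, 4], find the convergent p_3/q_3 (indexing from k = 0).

Using pₖ = aₖpₖ₋₁ + pₖ₋₂, qₖ = aₖqₖ₋₁ + qₖ₋₂ (with p₋₁=1, p₋₂=0, q₋₁=0, q₋₂=1):
  k=0: a=5, p=5, q=1
  k=1: a=3, p=16, q=3
  k=2: a=1, p=21, q=4
  k=3: a=3, p=79, q=15

79/15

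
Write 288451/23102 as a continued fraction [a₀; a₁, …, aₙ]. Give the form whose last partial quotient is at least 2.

[12; 2, 17, 3, 14, 15]

288451 = 12×23102 + 11227
23102 = 2×11227 + 648
11227 = 17×648 + 211
648 = 3×211 + 15
211 = 14×15 + 1
15 = 15×1 + 0  (stop)
So 288451/23102 = [12; 2, 17, 3, 14, 15].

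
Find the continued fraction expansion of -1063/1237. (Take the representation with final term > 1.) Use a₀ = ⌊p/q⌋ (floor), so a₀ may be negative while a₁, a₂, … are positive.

-1063 = -1·1237 + 174
1237 = 7·174 + 19
174 = 9·19 + 3
19 = 6·3 + 1
3 = 3·1 + 0  (stop)
So -1063/1237 = [-1; 7, 9, 6, 3].

[-1; 7, 9, 6, 3]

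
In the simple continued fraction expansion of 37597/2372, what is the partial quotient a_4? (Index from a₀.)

2

37597 = 15·2372 + 2017   →  a_0 = 15
2372 = 1·2017 + 355   →  a_1 = 1
2017 = 5·355 + 242   →  a_2 = 5
355 = 1·242 + 113   →  a_3 = 1
242 = 2·113 + 16   →  a_4 = 2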